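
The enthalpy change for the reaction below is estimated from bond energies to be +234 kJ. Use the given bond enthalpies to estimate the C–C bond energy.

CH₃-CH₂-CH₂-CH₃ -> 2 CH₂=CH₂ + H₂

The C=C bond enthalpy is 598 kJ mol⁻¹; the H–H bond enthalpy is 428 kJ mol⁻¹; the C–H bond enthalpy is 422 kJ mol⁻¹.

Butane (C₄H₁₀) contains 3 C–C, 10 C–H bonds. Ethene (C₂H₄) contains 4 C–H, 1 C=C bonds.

Let D be the C–C bond energy.
Σ(broken) = 3×D + 10×422 = 4220 + 3D
Σ(formed) = 8×422 + 2×598 + 1×428 = 5000
ΔH = Σ(broken) − Σ(formed) = (4220 + 3D) − (5000) = −780 + 3D
Setting this equal to +234 kJ gives 3D = 1014, so D = 338 kJ/mol.

D(C–C) ≈ 338 kJ/mol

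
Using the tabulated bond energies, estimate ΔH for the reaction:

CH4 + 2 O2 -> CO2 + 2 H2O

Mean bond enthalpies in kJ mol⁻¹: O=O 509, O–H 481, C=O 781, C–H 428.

Bonds broken (reactants):
  C–H: 4 × 428 = 1712
  O=O: 2 × 509 = 1018
  Σ(broken) = 2730 kJ
Bonds formed (products):
  C=O: 2 × 781 = 1562
  O–H: 4 × 481 = 1924
  Σ(formed) = 3486 kJ
ΔH = Σ(broken) − Σ(formed) = 2730 − 3486 = −756 kJ

ΔH ≈ −756 kJ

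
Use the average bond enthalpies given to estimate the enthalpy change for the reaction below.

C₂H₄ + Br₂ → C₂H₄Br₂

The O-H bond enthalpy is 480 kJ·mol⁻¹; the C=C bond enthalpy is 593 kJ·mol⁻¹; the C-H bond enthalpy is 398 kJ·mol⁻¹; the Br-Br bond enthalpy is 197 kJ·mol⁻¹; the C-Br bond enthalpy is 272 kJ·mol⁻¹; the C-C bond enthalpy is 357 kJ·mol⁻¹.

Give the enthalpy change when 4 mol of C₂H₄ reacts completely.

Bonds broken (reactants):
  Br-Br: 1 × 197 = 197
  C-H: 4 × 398 = 1592
  C=C: 1 × 593 = 593
  Σ(broken) = 2382 kJ
Bonds formed (products):
  C-Br: 2 × 272 = 544
  C-C: 1 × 357 = 357
  C-H: 4 × 398 = 1592
  Σ(formed) = 2493 kJ
ΔH = Σ(broken) − Σ(formed) = 2382 − 2493 = −111 kJ
For 4× the reaction as written: 4 × (−111) = −444 kJ

ΔH = −444 kJ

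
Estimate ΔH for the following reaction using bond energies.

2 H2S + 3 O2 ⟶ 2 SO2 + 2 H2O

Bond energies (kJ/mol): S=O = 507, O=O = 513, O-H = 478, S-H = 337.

Bonds broken (reactants):
  O=O: 3 × 513 = 1539
  S-H: 4 × 337 = 1348
  Σ(broken) = 2887 kJ
Bonds formed (products):
  O-H: 4 × 478 = 1912
  S=O: 4 × 507 = 2028
  Σ(formed) = 3940 kJ
ΔH = Σ(broken) − Σ(formed) = 2887 − 3940 = −1053 kJ

ΔH ≈ −1053 kJ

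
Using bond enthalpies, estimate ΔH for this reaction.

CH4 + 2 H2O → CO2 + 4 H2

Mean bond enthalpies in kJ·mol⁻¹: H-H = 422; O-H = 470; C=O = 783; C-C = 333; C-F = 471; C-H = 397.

Bonds broken (reactants):
  C-H: 4 × 397 = 1588
  O-H: 4 × 470 = 1880
  Σ(broken) = 3468 kJ
Bonds formed (products):
  C=O: 2 × 783 = 1566
  H-H: 4 × 422 = 1688
  Σ(formed) = 3254 kJ
ΔH = Σ(broken) − Σ(formed) = 3468 − 3254 = +214 kJ

ΔH ≈ +214 kJ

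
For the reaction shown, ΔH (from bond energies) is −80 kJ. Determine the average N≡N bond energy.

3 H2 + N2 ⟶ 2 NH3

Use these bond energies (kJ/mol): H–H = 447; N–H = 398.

Let D be the N≡N bond energy.
Σ(broken) = 3×447 + 1×D = 1341 + D
Σ(formed) = 6×398 = 2388
ΔH = Σ(broken) − Σ(formed) = (1341 + D) − (2388) = −1047 + D
Setting this equal to −80 kJ gives D = 967 kJ/mol.

D(N≡N) ≈ 967 kJ/mol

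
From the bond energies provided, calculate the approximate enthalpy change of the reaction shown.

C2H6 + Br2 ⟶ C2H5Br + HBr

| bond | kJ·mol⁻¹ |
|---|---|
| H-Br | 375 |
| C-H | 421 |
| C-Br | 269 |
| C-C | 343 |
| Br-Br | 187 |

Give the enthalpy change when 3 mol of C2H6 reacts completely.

ΔH = −108 kJ

Bonds broken (reactants):
  Br-Br: 1 × 187 = 187
  C-C: 1 × 343 = 343
  C-H: 6 × 421 = 2526
  Σ(broken) = 3056 kJ
Bonds formed (products):
  C-Br: 1 × 269 = 269
  C-C: 1 × 343 = 343
  C-H: 5 × 421 = 2105
  H-Br: 1 × 375 = 375
  Σ(formed) = 3092 kJ
ΔH = Σ(broken) − Σ(formed) = 3056 − 3092 = −36 kJ
For 3× the reaction as written: 3 × (−36) = −108 kJ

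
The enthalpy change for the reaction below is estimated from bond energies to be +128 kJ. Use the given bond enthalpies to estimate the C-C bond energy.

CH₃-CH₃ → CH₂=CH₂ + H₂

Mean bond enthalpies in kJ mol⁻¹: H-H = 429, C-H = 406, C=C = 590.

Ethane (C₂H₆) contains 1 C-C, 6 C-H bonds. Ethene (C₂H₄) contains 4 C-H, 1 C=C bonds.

Let D be the C-C bond energy.
Σ(broken) = 1×D + 6×406 = 2436 + D
Σ(formed) = 4×406 + 1×590 + 1×429 = 2643
ΔH = Σ(broken) − Σ(formed) = (2436 + D) − (2643) = −207 + D
Setting this equal to +128 kJ gives D = 335 kJ/mol.

D(C-C) ≈ 335 kJ/mol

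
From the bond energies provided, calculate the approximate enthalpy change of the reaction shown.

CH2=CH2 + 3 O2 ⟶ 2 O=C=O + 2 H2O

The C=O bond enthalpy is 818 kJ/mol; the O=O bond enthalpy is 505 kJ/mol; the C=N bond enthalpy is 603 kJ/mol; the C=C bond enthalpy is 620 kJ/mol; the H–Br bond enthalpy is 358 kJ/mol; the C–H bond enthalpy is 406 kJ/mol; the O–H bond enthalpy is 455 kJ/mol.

ΔH ≈ −1333 kJ

Bonds broken (reactants):
  C–H: 4 × 406 = 1624
  C=C: 1 × 620 = 620
  O=O: 3 × 505 = 1515
  Σ(broken) = 3759 kJ
Bonds formed (products):
  C=O: 4 × 818 = 3272
  O–H: 4 × 455 = 1820
  Σ(formed) = 5092 kJ
ΔH = Σ(broken) − Σ(formed) = 3759 − 5092 = −1333 kJ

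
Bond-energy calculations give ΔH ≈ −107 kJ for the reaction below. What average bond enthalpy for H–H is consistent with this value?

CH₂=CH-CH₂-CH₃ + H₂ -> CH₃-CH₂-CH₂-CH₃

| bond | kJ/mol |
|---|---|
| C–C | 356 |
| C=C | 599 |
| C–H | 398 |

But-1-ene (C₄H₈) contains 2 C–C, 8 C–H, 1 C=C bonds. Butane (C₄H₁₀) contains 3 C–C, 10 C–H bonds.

D(H–H) ≈ 446 kJ/mol

Let D be the H–H bond energy.
Σ(broken) = 2×356 + 8×398 + 1×599 + 1×D = 4495 + D
Σ(formed) = 3×356 + 10×398 = 5048
ΔH = Σ(broken) − Σ(formed) = (4495 + D) − (5048) = −553 + D
Setting this equal to −107 kJ gives D = 446 kJ/mol.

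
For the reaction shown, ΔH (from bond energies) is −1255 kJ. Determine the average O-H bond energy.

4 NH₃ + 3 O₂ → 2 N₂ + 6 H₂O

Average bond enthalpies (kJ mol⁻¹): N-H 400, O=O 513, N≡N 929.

Let D be the O-H bond energy.
Σ(broken) = 12×400 + 3×513 = 6339
Σ(formed) = 2×929 + 12×D = 1858 + 12D
ΔH = Σ(broken) − Σ(formed) = (6339) − (1858 + 12D) = +4481 − 12D
Setting this equal to −1255 kJ gives 12D = 5736, so D = 478 kJ/mol.

D(O-H) ≈ 478 kJ/mol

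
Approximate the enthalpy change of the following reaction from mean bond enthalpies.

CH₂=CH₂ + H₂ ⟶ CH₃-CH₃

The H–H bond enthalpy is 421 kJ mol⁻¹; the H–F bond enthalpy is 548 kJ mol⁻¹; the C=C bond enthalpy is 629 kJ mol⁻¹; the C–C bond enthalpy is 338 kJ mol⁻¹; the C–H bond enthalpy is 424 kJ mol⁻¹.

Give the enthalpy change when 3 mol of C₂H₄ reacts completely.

Bonds broken (reactants):
  C–H: 4 × 424 = 1696
  C=C: 1 × 629 = 629
  H–H: 1 × 421 = 421
  Σ(broken) = 2746 kJ
Bonds formed (products):
  C–C: 1 × 338 = 338
  C–H: 6 × 424 = 2544
  Σ(formed) = 2882 kJ
ΔH = Σ(broken) − Σ(formed) = 2746 − 2882 = −136 kJ
For 3× the reaction as written: 3 × (−136) = −408 kJ

ΔH = −408 kJ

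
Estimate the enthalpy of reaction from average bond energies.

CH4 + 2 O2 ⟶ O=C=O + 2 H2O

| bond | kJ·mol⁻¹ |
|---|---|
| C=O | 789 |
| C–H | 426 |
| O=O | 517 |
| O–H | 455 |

Bonds broken (reactants):
  C–H: 4 × 426 = 1704
  O=O: 2 × 517 = 1034
  Σ(broken) = 2738 kJ
Bonds formed (products):
  C=O: 2 × 789 = 1578
  O–H: 4 × 455 = 1820
  Σ(formed) = 3398 kJ
ΔH = Σ(broken) − Σ(formed) = 2738 − 3398 = −660 kJ

ΔH ≈ −660 kJ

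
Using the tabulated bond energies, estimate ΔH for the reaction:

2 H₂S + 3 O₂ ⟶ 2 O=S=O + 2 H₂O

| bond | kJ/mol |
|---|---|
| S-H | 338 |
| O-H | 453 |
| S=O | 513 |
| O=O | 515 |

ΔH ≈ −967 kJ

Bonds broken (reactants):
  O=O: 3 × 515 = 1545
  S-H: 4 × 338 = 1352
  Σ(broken) = 2897 kJ
Bonds formed (products):
  O-H: 4 × 453 = 1812
  S=O: 4 × 513 = 2052
  Σ(formed) = 3864 kJ
ΔH = Σ(broken) − Σ(formed) = 2897 − 3864 = −967 kJ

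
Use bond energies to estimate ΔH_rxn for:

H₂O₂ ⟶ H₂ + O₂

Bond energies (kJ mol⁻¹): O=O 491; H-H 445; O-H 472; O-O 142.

ΔH ≈ +150 kJ

Bonds broken (reactants):
  O-H: 2 × 472 = 944
  O-O: 1 × 142 = 142
  Σ(broken) = 1086 kJ
Bonds formed (products):
  H-H: 1 × 445 = 445
  O=O: 1 × 491 = 491
  Σ(formed) = 936 kJ
ΔH = Σ(broken) − Σ(formed) = 1086 − 936 = +150 kJ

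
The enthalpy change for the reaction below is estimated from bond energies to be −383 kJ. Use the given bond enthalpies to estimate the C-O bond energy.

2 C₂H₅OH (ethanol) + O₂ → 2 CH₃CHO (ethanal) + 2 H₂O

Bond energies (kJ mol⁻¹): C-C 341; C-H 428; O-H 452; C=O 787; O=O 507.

D(C-O) ≈ 366 kJ/mol

Let D be the C-O bond energy.
Σ(broken) = 2×341 + 10×428 + 2×D + 2×452 + 1×507 = 6373 + 2D
Σ(formed) = 2×341 + 8×428 + 2×787 + 4×452 = 7488
ΔH = Σ(broken) − Σ(formed) = (6373 + 2D) − (7488) = −1115 + 2D
Setting this equal to −383 kJ gives 2D = 732, so D = 366 kJ/mol.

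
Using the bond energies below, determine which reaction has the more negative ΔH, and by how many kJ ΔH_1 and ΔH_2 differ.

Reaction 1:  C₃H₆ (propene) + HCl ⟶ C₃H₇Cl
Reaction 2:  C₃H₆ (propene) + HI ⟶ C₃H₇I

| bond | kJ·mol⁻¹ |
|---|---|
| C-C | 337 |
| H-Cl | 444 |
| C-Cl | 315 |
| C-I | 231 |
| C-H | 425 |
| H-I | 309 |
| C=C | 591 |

Reaction 2, by 51 kJ

Reaction 1:
  Bonds broken (reactants):
    C-C: 1 × 337 = 337
    C-H: 6 × 425 = 2550
    C=C: 1 × 591 = 591
    H-Cl: 1 × 444 = 444
    Σ(broken) = 3922 kJ
  Bonds formed (products):
    C-C: 2 × 337 = 674
    C-Cl: 1 × 315 = 315
    C-H: 7 × 425 = 2975
    Σ(formed) = 3964 kJ
  ΔH_1 = 3922 − 3964 = −42 kJ
Reaction 2:
  Bonds broken (reactants):
    C-C: 1 × 337 = 337
    C-H: 6 × 425 = 2550
    C=C: 1 × 591 = 591
    H-I: 1 × 309 = 309
    Σ(broken) = 3787 kJ
  Bonds formed (products):
    C-C: 2 × 337 = 674
    C-H: 7 × 425 = 2975
    C-I: 1 × 231 = 231
    Σ(formed) = 3880 kJ
  ΔH_2 = 3787 − 3880 = −93 kJ
ΔH_1 − ΔH_2 = +51 kJ, so reaction 2 has the more negative ΔH; |ΔH_1 − ΔH_2| = 51 kJ.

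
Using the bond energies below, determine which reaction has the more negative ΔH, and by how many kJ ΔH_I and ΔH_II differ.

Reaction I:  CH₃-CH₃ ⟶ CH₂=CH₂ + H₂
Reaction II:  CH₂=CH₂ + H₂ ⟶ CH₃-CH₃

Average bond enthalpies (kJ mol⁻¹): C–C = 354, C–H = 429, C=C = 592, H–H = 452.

Reaction II, by 336 kJ

Reaction I:
  Bonds broken (reactants):
    C–C: 1 × 354 = 354
    C–H: 6 × 429 = 2574
    Σ(broken) = 2928 kJ
  Bonds formed (products):
    C–H: 4 × 429 = 1716
    C=C: 1 × 592 = 592
    H–H: 1 × 452 = 452
    Σ(formed) = 2760 kJ
  ΔH_I = 2928 − 2760 = +168 kJ
Reaction II:
  Bonds broken (reactants):
    C–H: 4 × 429 = 1716
    C=C: 1 × 592 = 592
    H–H: 1 × 452 = 452
    Σ(broken) = 2760 kJ
  Bonds formed (products):
    C–C: 1 × 354 = 354
    C–H: 6 × 429 = 2574
    Σ(formed) = 2928 kJ
  ΔH_II = 2760 − 2928 = −168 kJ
ΔH_I − ΔH_II = +336 kJ, so reaction II has the more negative ΔH; |ΔH_I − ΔH_II| = 336 kJ.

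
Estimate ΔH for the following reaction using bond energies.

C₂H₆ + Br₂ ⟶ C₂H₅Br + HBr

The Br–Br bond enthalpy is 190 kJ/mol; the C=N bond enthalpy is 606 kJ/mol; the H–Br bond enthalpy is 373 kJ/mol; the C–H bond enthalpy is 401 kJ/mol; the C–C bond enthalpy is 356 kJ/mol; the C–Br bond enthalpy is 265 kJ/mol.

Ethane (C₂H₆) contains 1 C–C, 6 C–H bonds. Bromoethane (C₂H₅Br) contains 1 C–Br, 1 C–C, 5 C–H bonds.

ΔH ≈ −47 kJ

Bonds broken (reactants):
  Br–Br: 1 × 190 = 190
  C–C: 1 × 356 = 356
  C–H: 6 × 401 = 2406
  Σ(broken) = 2952 kJ
Bonds formed (products):
  C–Br: 1 × 265 = 265
  C–C: 1 × 356 = 356
  C–H: 5 × 401 = 2005
  H–Br: 1 × 373 = 373
  Σ(formed) = 2999 kJ
ΔH = Σ(broken) − Σ(formed) = 2952 − 2999 = −47 kJ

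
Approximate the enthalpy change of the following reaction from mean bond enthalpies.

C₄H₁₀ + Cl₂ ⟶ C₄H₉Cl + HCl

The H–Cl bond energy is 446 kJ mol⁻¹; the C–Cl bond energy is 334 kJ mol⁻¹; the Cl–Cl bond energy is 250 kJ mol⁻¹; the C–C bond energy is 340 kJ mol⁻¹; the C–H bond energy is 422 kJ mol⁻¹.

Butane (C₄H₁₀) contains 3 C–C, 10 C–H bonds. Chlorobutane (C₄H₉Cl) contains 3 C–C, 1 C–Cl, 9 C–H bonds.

ΔH ≈ −108 kJ

Bonds broken (reactants):
  C–C: 3 × 340 = 1020
  C–H: 10 × 422 = 4220
  Cl–Cl: 1 × 250 = 250
  Σ(broken) = 5490 kJ
Bonds formed (products):
  C–C: 3 × 340 = 1020
  C–Cl: 1 × 334 = 334
  C–H: 9 × 422 = 3798
  H–Cl: 1 × 446 = 446
  Σ(formed) = 5598 kJ
ΔH = Σ(broken) − Σ(formed) = 5490 − 5598 = −108 kJ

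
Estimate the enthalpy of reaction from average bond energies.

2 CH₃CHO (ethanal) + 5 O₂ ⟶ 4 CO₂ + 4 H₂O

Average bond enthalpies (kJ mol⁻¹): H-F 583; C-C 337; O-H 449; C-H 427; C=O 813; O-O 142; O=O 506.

ΔH ≈ −1850 kJ

Bonds broken (reactants):
  C-C: 2 × 337 = 674
  C-H: 8 × 427 = 3416
  C=O: 2 × 813 = 1626
  O=O: 5 × 506 = 2530
  Σ(broken) = 8246 kJ
Bonds formed (products):
  C=O: 8 × 813 = 6504
  O-H: 8 × 449 = 3592
  Σ(formed) = 10096 kJ
ΔH = Σ(broken) − Σ(formed) = 8246 − 10096 = −1850 kJ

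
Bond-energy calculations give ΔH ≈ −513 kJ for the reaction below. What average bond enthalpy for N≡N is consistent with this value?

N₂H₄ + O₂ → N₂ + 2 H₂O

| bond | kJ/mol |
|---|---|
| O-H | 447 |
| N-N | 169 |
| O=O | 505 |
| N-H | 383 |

Let D be the N≡N bond energy.
Σ(broken) = 4×383 + 1×169 + 1×505 = 2206
Σ(formed) = 1×D + 4×447 = 1788 + D
ΔH = Σ(broken) − Σ(formed) = (2206) − (1788 + D) = +418 − D
Setting this equal to −513 kJ gives D = 931 kJ/mol.

D(N≡N) ≈ 931 kJ/mol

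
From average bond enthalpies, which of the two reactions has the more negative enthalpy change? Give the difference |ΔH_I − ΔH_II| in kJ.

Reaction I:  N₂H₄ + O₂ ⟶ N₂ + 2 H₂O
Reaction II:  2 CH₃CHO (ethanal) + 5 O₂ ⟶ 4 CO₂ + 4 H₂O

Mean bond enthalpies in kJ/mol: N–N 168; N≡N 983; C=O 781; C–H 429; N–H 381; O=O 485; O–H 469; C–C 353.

Reaction I:
  Bonds broken (reactants):
    N–H: 4 × 381 = 1524
    N–N: 1 × 168 = 168
    O=O: 1 × 485 = 485
    Σ(broken) = 2177 kJ
  Bonds formed (products):
    N≡N: 1 × 983 = 983
    O–H: 4 × 469 = 1876
    Σ(formed) = 2859 kJ
  ΔH_I = 2177 − 2859 = −682 kJ
Reaction II:
  Bonds broken (reactants):
    C–C: 2 × 353 = 706
    C–H: 8 × 429 = 3432
    C=O: 2 × 781 = 1562
    O=O: 5 × 485 = 2425
    Σ(broken) = 8125 kJ
  Bonds formed (products):
    C=O: 8 × 781 = 6248
    O–H: 8 × 469 = 3752
    Σ(formed) = 10000 kJ
  ΔH_II = 8125 − 10000 = −1875 kJ
ΔH_I − ΔH_II = +1193 kJ, so reaction II has the more negative ΔH; |ΔH_I − ΔH_II| = 1193 kJ.

Reaction II, by 1193 kJ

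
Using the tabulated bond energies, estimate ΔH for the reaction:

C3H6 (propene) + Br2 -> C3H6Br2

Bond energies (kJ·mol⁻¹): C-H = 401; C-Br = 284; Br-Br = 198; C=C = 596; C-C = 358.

Bonds broken (reactants):
  Br-Br: 1 × 198 = 198
  C-C: 1 × 358 = 358
  C-H: 6 × 401 = 2406
  C=C: 1 × 596 = 596
  Σ(broken) = 3558 kJ
Bonds formed (products):
  C-Br: 2 × 284 = 568
  C-C: 2 × 358 = 716
  C-H: 6 × 401 = 2406
  Σ(formed) = 3690 kJ
ΔH = Σ(broken) − Σ(formed) = 3558 − 3690 = −132 kJ

ΔH ≈ −132 kJ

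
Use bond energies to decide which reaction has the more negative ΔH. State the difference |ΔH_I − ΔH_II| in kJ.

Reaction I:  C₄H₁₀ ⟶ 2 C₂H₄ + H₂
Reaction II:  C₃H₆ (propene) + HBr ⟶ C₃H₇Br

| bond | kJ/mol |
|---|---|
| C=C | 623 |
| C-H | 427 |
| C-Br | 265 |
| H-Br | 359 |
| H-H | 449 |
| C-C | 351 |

Reaction I:
  Bonds broken (reactants):
    C-C: 3 × 351 = 1053
    C-H: 10 × 427 = 4270
    Σ(broken) = 5323 kJ
  Bonds formed (products):
    C-H: 8 × 427 = 3416
    C=C: 2 × 623 = 1246
    H-H: 1 × 449 = 449
    Σ(formed) = 5111 kJ
  ΔH_I = 5323 − 5111 = +212 kJ
Reaction II:
  Bonds broken (reactants):
    C-C: 1 × 351 = 351
    C-H: 6 × 427 = 2562
    C=C: 1 × 623 = 623
    H-Br: 1 × 359 = 359
    Σ(broken) = 3895 kJ
  Bonds formed (products):
    C-Br: 1 × 265 = 265
    C-C: 2 × 351 = 702
    C-H: 7 × 427 = 2989
    Σ(formed) = 3956 kJ
  ΔH_II = 3895 − 3956 = −61 kJ
ΔH_I − ΔH_II = +273 kJ, so reaction II has the more negative ΔH; |ΔH_I − ΔH_II| = 273 kJ.

Reaction II, by 273 kJ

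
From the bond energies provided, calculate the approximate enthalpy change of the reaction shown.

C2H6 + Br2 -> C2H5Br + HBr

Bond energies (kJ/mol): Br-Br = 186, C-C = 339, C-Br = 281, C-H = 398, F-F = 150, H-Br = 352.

Bonds broken (reactants):
  Br-Br: 1 × 186 = 186
  C-C: 1 × 339 = 339
  C-H: 6 × 398 = 2388
  Σ(broken) = 2913 kJ
Bonds formed (products):
  C-Br: 1 × 281 = 281
  C-C: 1 × 339 = 339
  C-H: 5 × 398 = 1990
  H-Br: 1 × 352 = 352
  Σ(formed) = 2962 kJ
ΔH = Σ(broken) − Σ(formed) = 2913 − 2962 = −49 kJ

ΔH ≈ −49 kJ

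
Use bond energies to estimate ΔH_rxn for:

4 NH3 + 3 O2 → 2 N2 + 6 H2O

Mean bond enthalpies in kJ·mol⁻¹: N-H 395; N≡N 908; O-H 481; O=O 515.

Bonds broken (reactants):
  N-H: 12 × 395 = 4740
  O=O: 3 × 515 = 1545
  Σ(broken) = 6285 kJ
Bonds formed (products):
  N≡N: 2 × 908 = 1816
  O-H: 12 × 481 = 5772
  Σ(formed) = 7588 kJ
ΔH = Σ(broken) − Σ(formed) = 6285 − 7588 = −1303 kJ

ΔH ≈ −1303 kJ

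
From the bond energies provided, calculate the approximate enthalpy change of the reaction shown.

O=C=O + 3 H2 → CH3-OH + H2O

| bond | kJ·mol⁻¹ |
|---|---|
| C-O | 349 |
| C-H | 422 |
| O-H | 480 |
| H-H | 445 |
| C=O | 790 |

Bonds broken (reactants):
  C=O: 2 × 790 = 1580
  H-H: 3 × 445 = 1335
  Σ(broken) = 2915 kJ
Bonds formed (products):
  C-H: 3 × 422 = 1266
  C-O: 1 × 349 = 349
  O-H: 3 × 480 = 1440
  Σ(formed) = 3055 kJ
ΔH = Σ(broken) − Σ(formed) = 2915 − 3055 = −140 kJ

ΔH ≈ −140 kJ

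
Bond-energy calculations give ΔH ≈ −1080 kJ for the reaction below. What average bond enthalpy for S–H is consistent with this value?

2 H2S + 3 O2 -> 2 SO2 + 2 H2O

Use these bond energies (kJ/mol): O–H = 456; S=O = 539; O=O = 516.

Let D be the S–H bond energy.
Σ(broken) = 3×516 + 4×D = 1548 + 4D
Σ(formed) = 4×456 + 4×539 = 3980
ΔH = Σ(broken) − Σ(formed) = (1548 + 4D) − (3980) = −2432 + 4D
Setting this equal to −1080 kJ gives 4D = 1352, so D = 338 kJ/mol.

D(S–H) ≈ 338 kJ/mol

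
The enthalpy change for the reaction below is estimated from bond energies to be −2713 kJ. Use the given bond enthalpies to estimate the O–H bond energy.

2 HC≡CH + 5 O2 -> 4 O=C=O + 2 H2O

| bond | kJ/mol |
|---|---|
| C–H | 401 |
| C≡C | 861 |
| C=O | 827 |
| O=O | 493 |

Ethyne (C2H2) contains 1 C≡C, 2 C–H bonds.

D(O–H) ≈ 472 kJ/mol

Let D be the O–H bond energy.
Σ(broken) = 2×861 + 4×401 + 5×493 = 5791
Σ(formed) = 8×827 + 4×D = 6616 + 4D
ΔH = Σ(broken) − Σ(formed) = (5791) − (6616 + 4D) = −825 − 4D
Setting this equal to −2713 kJ gives 4D = 1888, so D = 472 kJ/mol.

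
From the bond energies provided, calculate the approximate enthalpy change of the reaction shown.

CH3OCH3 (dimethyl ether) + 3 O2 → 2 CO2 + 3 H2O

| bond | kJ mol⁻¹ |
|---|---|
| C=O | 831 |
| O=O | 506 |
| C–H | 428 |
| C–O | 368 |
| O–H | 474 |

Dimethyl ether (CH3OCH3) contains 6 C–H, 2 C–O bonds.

ΔH ≈ −1346 kJ

Bonds broken (reactants):
  C–H: 6 × 428 = 2568
  C–O: 2 × 368 = 736
  O=O: 3 × 506 = 1518
  Σ(broken) = 4822 kJ
Bonds formed (products):
  C=O: 4 × 831 = 3324
  O–H: 6 × 474 = 2844
  Σ(formed) = 6168 kJ
ΔH = Σ(broken) − Σ(formed) = 4822 − 6168 = −1346 kJ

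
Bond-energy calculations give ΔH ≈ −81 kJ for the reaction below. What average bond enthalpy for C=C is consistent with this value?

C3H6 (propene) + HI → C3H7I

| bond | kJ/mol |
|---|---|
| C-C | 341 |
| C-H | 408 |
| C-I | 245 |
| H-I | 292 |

D(C=C) ≈ 621 kJ/mol

Let D be the C=C bond energy.
Σ(broken) = 1×341 + 6×408 + 1×D + 1×292 = 3081 + D
Σ(formed) = 2×341 + 7×408 + 1×245 = 3783
ΔH = Σ(broken) − Σ(formed) = (3081 + D) − (3783) = −702 + D
Setting this equal to −81 kJ gives D = 621 kJ/mol.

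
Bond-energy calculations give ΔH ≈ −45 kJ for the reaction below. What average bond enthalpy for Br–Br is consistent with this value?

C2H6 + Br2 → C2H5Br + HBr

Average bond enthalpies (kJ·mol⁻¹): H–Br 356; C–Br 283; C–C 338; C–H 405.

Let D be the Br–Br bond energy.
Σ(broken) = 1×D + 1×338 + 6×405 = 2768 + D
Σ(formed) = 1×283 + 1×338 + 5×405 + 1×356 = 3002
ΔH = Σ(broken) − Σ(formed) = (2768 + D) − (3002) = −234 + D
Setting this equal to −45 kJ gives D = 189 kJ/mol.

D(Br–Br) ≈ 189 kJ/mol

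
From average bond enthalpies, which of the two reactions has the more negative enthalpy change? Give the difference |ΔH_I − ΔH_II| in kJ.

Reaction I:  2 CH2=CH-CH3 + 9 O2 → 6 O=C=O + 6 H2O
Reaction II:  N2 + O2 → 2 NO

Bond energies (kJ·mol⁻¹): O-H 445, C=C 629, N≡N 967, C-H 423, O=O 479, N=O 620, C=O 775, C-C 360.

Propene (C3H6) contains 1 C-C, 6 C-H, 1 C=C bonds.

Reaction I:
  Bonds broken (reactants):
    C-C: 2 × 360 = 720
    C-H: 12 × 423 = 5076
    C=C: 2 × 629 = 1258
    O=O: 9 × 479 = 4311
    Σ(broken) = 11365 kJ
  Bonds formed (products):
    C=O: 12 × 775 = 9300
    O-H: 12 × 445 = 5340
    Σ(formed) = 14640 kJ
  ΔH_I = 11365 − 14640 = −3275 kJ
Reaction II:
  Bonds broken (reactants):
    N≡N: 1 × 967 = 967
    O=O: 1 × 479 = 479
    Σ(broken) = 1446 kJ
  Bonds formed (products):
    N=O: 2 × 620 = 1240
    Σ(formed) = 1240 kJ
  ΔH_II = 1446 − 1240 = +206 kJ
ΔH_I − ΔH_II = −3481 kJ, so reaction I has the more negative ΔH; |ΔH_I − ΔH_II| = 3481 kJ.

Reaction I, by 3481 kJ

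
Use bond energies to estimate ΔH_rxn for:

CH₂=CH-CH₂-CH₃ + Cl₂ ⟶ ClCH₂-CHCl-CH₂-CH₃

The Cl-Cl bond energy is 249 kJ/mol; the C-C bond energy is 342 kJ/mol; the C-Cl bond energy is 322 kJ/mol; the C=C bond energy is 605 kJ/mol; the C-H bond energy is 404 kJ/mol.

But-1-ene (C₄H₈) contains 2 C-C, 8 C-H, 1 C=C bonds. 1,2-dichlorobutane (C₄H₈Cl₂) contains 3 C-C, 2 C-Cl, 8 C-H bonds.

Bonds broken (reactants):
  C-C: 2 × 342 = 684
  C-H: 8 × 404 = 3232
  C=C: 1 × 605 = 605
  Cl-Cl: 1 × 249 = 249
  Σ(broken) = 4770 kJ
Bonds formed (products):
  C-C: 3 × 342 = 1026
  C-Cl: 2 × 322 = 644
  C-H: 8 × 404 = 3232
  Σ(formed) = 4902 kJ
ΔH = Σ(broken) − Σ(formed) = 4770 − 4902 = −132 kJ

ΔH ≈ −132 kJ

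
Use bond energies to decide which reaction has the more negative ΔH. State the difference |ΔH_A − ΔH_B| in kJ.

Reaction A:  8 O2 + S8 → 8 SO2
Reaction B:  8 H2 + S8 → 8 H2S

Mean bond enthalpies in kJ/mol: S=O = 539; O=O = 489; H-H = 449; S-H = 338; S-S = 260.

Reaction A, by 2896 kJ

Reaction A:
  Bonds broken (reactants):
    O=O: 8 × 489 = 3912
    S-S: 8 × 260 = 2080
    Σ(broken) = 5992 kJ
  Bonds formed (products):
    S=O: 16 × 539 = 8624
    Σ(formed) = 8624 kJ
  ΔH_A = 5992 − 8624 = −2632 kJ
Reaction B:
  Bonds broken (reactants):
    H-H: 8 × 449 = 3592
    S-S: 8 × 260 = 2080
    Σ(broken) = 5672 kJ
  Bonds formed (products):
    S-H: 16 × 338 = 5408
    Σ(formed) = 5408 kJ
  ΔH_B = 5672 − 5408 = +264 kJ
ΔH_A − ΔH_B = −2896 kJ, so reaction A has the more negative ΔH; |ΔH_A − ΔH_B| = 2896 kJ.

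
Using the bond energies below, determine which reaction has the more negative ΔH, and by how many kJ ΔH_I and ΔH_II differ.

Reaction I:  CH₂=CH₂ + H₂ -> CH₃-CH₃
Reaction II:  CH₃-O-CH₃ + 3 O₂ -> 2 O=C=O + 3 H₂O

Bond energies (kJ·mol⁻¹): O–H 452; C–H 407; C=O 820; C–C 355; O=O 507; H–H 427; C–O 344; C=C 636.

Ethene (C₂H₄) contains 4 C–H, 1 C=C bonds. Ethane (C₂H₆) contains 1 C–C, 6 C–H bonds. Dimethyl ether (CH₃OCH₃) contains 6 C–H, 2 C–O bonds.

Reaction I:
  Bonds broken (reactants):
    C–H: 4 × 407 = 1628
    C=C: 1 × 636 = 636
    H–H: 1 × 427 = 427
    Σ(broken) = 2691 kJ
  Bonds formed (products):
    C–C: 1 × 355 = 355
    C–H: 6 × 407 = 2442
    Σ(formed) = 2797 kJ
  ΔH_I = 2691 − 2797 = −106 kJ
Reaction II:
  Bonds broken (reactants):
    C–H: 6 × 407 = 2442
    C–O: 2 × 344 = 688
    O=O: 3 × 507 = 1521
    Σ(broken) = 4651 kJ
  Bonds formed (products):
    C=O: 4 × 820 = 3280
    O–H: 6 × 452 = 2712
    Σ(formed) = 5992 kJ
  ΔH_II = 4651 − 5992 = −1341 kJ
ΔH_I − ΔH_II = +1235 kJ, so reaction II has the more negative ΔH; |ΔH_I − ΔH_II| = 1235 kJ.

Reaction II, by 1235 kJ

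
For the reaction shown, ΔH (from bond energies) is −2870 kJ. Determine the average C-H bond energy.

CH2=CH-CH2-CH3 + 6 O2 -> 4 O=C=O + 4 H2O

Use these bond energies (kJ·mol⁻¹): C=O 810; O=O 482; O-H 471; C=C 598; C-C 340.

D(C-H) ≈ 401 kJ/mol

Let D be the C-H bond energy.
Σ(broken) = 2×340 + 8×D + 1×598 + 6×482 = 4170 + 8D
Σ(formed) = 8×810 + 8×471 = 10248
ΔH = Σ(broken) − Σ(formed) = (4170 + 8D) − (10248) = −6078 + 8D
Setting this equal to −2870 kJ gives 8D = 3208, so D = 401 kJ/mol.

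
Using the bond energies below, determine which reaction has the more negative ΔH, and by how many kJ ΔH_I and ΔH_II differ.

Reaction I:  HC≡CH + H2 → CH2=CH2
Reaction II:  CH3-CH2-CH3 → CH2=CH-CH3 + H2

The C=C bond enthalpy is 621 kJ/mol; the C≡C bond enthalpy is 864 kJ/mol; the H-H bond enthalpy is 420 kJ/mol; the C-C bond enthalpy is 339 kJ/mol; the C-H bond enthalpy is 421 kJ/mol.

Reaction I, by 319 kJ

Reaction I:
  Bonds broken (reactants):
    C≡C: 1 × 864 = 864
    C-H: 2 × 421 = 842
    H-H: 1 × 420 = 420
    Σ(broken) = 2126 kJ
  Bonds formed (products):
    C-H: 4 × 421 = 1684
    C=C: 1 × 621 = 621
    Σ(formed) = 2305 kJ
  ΔH_I = 2126 − 2305 = −179 kJ
Reaction II:
  Bonds broken (reactants):
    C-C: 2 × 339 = 678
    C-H: 8 × 421 = 3368
    Σ(broken) = 4046 kJ
  Bonds formed (products):
    C-C: 1 × 339 = 339
    C-H: 6 × 421 = 2526
    C=C: 1 × 621 = 621
    H-H: 1 × 420 = 420
    Σ(formed) = 3906 kJ
  ΔH_II = 4046 − 3906 = +140 kJ
ΔH_I − ΔH_II = −319 kJ, so reaction I has the more negative ΔH; |ΔH_I − ΔH_II| = 319 kJ.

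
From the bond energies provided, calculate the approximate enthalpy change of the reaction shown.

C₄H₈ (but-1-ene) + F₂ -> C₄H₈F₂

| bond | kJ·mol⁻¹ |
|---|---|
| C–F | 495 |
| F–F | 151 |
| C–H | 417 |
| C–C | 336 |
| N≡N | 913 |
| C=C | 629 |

Bonds broken (reactants):
  C–C: 2 × 336 = 672
  C–H: 8 × 417 = 3336
  C=C: 1 × 629 = 629
  F–F: 1 × 151 = 151
  Σ(broken) = 4788 kJ
Bonds formed (products):
  C–C: 3 × 336 = 1008
  C–F: 2 × 495 = 990
  C–H: 8 × 417 = 3336
  Σ(formed) = 5334 kJ
ΔH = Σ(broken) − Σ(formed) = 4788 − 5334 = −546 kJ

ΔH ≈ −546 kJ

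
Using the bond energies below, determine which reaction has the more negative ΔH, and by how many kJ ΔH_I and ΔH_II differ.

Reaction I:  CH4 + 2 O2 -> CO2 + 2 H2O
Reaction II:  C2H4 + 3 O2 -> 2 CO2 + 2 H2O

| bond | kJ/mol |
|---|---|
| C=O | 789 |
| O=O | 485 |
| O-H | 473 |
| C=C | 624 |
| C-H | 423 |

Reaction II, by 469 kJ

Reaction I:
  Bonds broken (reactants):
    C-H: 4 × 423 = 1692
    O=O: 2 × 485 = 970
    Σ(broken) = 2662 kJ
  Bonds formed (products):
    C=O: 2 × 789 = 1578
    O-H: 4 × 473 = 1892
    Σ(formed) = 3470 kJ
  ΔH_I = 2662 − 3470 = −808 kJ
Reaction II:
  Bonds broken (reactants):
    C-H: 4 × 423 = 1692
    C=C: 1 × 624 = 624
    O=O: 3 × 485 = 1455
    Σ(broken) = 3771 kJ
  Bonds formed (products):
    C=O: 4 × 789 = 3156
    O-H: 4 × 473 = 1892
    Σ(formed) = 5048 kJ
  ΔH_II = 3771 − 5048 = −1277 kJ
ΔH_I − ΔH_II = +469 kJ, so reaction II has the more negative ΔH; |ΔH_I − ΔH_II| = 469 kJ.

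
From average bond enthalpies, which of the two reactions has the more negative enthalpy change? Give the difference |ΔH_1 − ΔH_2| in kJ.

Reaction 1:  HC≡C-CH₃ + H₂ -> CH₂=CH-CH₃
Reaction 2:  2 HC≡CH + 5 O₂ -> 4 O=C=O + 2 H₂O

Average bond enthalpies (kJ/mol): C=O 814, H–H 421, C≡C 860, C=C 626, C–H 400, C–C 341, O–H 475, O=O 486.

Reaction 1:
  Bonds broken (reactants):
    C≡C: 1 × 860 = 860
    C–C: 1 × 341 = 341
    C–H: 4 × 400 = 1600
    H–H: 1 × 421 = 421
    Σ(broken) = 3222 kJ
  Bonds formed (products):
    C–C: 1 × 341 = 341
    C–H: 6 × 400 = 2400
    C=C: 1 × 626 = 626
    Σ(formed) = 3367 kJ
  ΔH_1 = 3222 − 3367 = −145 kJ
Reaction 2:
  Bonds broken (reactants):
    C≡C: 2 × 860 = 1720
    C–H: 4 × 400 = 1600
    O=O: 5 × 486 = 2430
    Σ(broken) = 5750 kJ
  Bonds formed (products):
    C=O: 8 × 814 = 6512
    O–H: 4 × 475 = 1900
    Σ(formed) = 8412 kJ
  ΔH_2 = 5750 − 8412 = −2662 kJ
ΔH_1 − ΔH_2 = +2517 kJ, so reaction 2 has the more negative ΔH; |ΔH_1 − ΔH_2| = 2517 kJ.

Reaction 2, by 2517 kJ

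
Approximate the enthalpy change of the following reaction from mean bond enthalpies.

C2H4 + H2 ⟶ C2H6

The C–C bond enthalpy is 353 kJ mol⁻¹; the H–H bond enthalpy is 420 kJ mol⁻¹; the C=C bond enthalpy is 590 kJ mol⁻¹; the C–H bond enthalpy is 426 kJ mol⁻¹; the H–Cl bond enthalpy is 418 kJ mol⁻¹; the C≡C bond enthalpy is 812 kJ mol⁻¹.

ΔH ≈ −195 kJ

Bonds broken (reactants):
  C–H: 4 × 426 = 1704
  C=C: 1 × 590 = 590
  H–H: 1 × 420 = 420
  Σ(broken) = 2714 kJ
Bonds formed (products):
  C–C: 1 × 353 = 353
  C–H: 6 × 426 = 2556
  Σ(formed) = 2909 kJ
ΔH = Σ(broken) − Σ(formed) = 2714 − 2909 = −195 kJ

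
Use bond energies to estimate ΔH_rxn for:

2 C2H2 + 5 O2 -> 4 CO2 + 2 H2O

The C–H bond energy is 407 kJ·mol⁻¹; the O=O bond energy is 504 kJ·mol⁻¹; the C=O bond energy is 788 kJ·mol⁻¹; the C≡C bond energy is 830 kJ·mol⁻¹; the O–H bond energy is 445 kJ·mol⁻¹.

Bonds broken (reactants):
  C≡C: 2 × 830 = 1660
  C–H: 4 × 407 = 1628
  O=O: 5 × 504 = 2520
  Σ(broken) = 5808 kJ
Bonds formed (products):
  C=O: 8 × 788 = 6304
  O–H: 4 × 445 = 1780
  Σ(formed) = 8084 kJ
ΔH = Σ(broken) − Σ(formed) = 5808 − 8084 = −2276 kJ

ΔH ≈ −2276 kJ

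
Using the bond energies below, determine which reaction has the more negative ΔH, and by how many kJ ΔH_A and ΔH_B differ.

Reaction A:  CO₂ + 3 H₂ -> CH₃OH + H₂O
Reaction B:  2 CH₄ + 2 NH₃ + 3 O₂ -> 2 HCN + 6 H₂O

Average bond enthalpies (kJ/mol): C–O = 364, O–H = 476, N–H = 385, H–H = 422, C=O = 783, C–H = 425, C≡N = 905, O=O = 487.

Reaction B, by 966 kJ

Reaction A:
  Bonds broken (reactants):
    C=O: 2 × 783 = 1566
    H–H: 3 × 422 = 1266
    Σ(broken) = 2832 kJ
  Bonds formed (products):
    C–H: 3 × 425 = 1275
    C–O: 1 × 364 = 364
    O–H: 3 × 476 = 1428
    Σ(formed) = 3067 kJ
  ΔH_A = 2832 − 3067 = −235 kJ
Reaction B:
  Bonds broken (reactants):
    C–H: 8 × 425 = 3400
    N–H: 6 × 385 = 2310
    O=O: 3 × 487 = 1461
    Σ(broken) = 7171 kJ
  Bonds formed (products):
    C≡N: 2 × 905 = 1810
    C–H: 2 × 425 = 850
    O–H: 12 × 476 = 5712
    Σ(formed) = 8372 kJ
  ΔH_B = 7171 − 8372 = −1201 kJ
ΔH_A − ΔH_B = +966 kJ, so reaction B has the more negative ΔH; |ΔH_A − ΔH_B| = 966 kJ.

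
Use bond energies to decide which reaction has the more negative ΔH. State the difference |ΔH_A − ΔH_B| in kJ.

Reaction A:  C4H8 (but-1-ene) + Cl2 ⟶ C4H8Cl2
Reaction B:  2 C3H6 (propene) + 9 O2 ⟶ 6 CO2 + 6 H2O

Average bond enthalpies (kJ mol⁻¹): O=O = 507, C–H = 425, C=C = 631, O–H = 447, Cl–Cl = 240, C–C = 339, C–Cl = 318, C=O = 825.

Reaction A:
  Bonds broken (reactants):
    C–C: 2 × 339 = 678
    C–H: 8 × 425 = 3400
    C=C: 1 × 631 = 631
    Cl–Cl: 1 × 240 = 240
    Σ(broken) = 4949 kJ
  Bonds formed (products):
    C–C: 3 × 339 = 1017
    C–Cl: 2 × 318 = 636
    C–H: 8 × 425 = 3400
    Σ(formed) = 5053 kJ
  ΔH_A = 4949 − 5053 = −104 kJ
Reaction B:
  Bonds broken (reactants):
    C–C: 2 × 339 = 678
    C–H: 12 × 425 = 5100
    C=C: 2 × 631 = 1262
    O=O: 9 × 507 = 4563
    Σ(broken) = 11603 kJ
  Bonds formed (products):
    C=O: 12 × 825 = 9900
    O–H: 12 × 447 = 5364
    Σ(formed) = 15264 kJ
  ΔH_B = 11603 − 15264 = −3661 kJ
ΔH_A − ΔH_B = +3557 kJ, so reaction B has the more negative ΔH; |ΔH_A − ΔH_B| = 3557 kJ.

Reaction B, by 3557 kJ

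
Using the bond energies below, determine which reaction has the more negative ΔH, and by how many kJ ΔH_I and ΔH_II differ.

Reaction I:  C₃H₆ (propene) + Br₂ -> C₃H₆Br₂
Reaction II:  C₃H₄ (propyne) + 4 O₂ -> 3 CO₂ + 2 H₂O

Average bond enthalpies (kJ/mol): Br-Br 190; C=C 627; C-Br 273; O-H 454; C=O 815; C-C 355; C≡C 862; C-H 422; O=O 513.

Reaction I:
  Bonds broken (reactants):
    Br-Br: 1 × 190 = 190
    C-C: 1 × 355 = 355
    C-H: 6 × 422 = 2532
    C=C: 1 × 627 = 627
    Σ(broken) = 3704 kJ
  Bonds formed (products):
    C-Br: 2 × 273 = 546
    C-C: 2 × 355 = 710
    C-H: 6 × 422 = 2532
    Σ(formed) = 3788 kJ
  ΔH_I = 3704 − 3788 = −84 kJ
Reaction II:
  Bonds broken (reactants):
    C≡C: 1 × 862 = 862
    C-C: 1 × 355 = 355
    C-H: 4 × 422 = 1688
    O=O: 4 × 513 = 2052
    Σ(broken) = 4957 kJ
  Bonds formed (products):
    C=O: 6 × 815 = 4890
    O-H: 4 × 454 = 1816
    Σ(formed) = 6706 kJ
  ΔH_II = 4957 − 6706 = −1749 kJ
ΔH_I − ΔH_II = +1665 kJ, so reaction II has the more negative ΔH; |ΔH_I − ΔH_II| = 1665 kJ.

Reaction II, by 1665 kJ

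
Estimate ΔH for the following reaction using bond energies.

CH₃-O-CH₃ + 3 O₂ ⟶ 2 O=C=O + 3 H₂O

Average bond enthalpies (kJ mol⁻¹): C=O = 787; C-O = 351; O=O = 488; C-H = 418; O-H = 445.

ΔH ≈ −1144 kJ

Bonds broken (reactants):
  C-H: 6 × 418 = 2508
  C-O: 2 × 351 = 702
  O=O: 3 × 488 = 1464
  Σ(broken) = 4674 kJ
Bonds formed (products):
  C=O: 4 × 787 = 3148
  O-H: 6 × 445 = 2670
  Σ(formed) = 5818 kJ
ΔH = Σ(broken) − Σ(formed) = 4674 − 5818 = −1144 kJ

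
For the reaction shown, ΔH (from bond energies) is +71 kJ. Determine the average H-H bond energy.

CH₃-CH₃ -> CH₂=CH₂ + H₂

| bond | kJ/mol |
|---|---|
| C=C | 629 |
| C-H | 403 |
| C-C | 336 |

D(H-H) ≈ 442 kJ/mol

Let D be the H-H bond energy.
Σ(broken) = 1×336 + 6×403 = 2754
Σ(formed) = 4×403 + 1×629 + 1×D = 2241 + D
ΔH = Σ(broken) − Σ(formed) = (2754) − (2241 + D) = +513 − D
Setting this equal to +71 kJ gives D = 442 kJ/mol.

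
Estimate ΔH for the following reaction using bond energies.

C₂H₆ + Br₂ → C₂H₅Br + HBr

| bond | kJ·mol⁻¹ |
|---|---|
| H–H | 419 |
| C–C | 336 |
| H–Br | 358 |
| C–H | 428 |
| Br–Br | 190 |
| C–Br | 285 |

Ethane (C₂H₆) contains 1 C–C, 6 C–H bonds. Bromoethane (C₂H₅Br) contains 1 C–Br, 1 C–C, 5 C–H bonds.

Bonds broken (reactants):
  Br–Br: 1 × 190 = 190
  C–C: 1 × 336 = 336
  C–H: 6 × 428 = 2568
  Σ(broken) = 3094 kJ
Bonds formed (products):
  C–Br: 1 × 285 = 285
  C–C: 1 × 336 = 336
  C–H: 5 × 428 = 2140
  H–Br: 1 × 358 = 358
  Σ(formed) = 3119 kJ
ΔH = Σ(broken) − Σ(formed) = 3094 − 3119 = −25 kJ

ΔH ≈ −25 kJ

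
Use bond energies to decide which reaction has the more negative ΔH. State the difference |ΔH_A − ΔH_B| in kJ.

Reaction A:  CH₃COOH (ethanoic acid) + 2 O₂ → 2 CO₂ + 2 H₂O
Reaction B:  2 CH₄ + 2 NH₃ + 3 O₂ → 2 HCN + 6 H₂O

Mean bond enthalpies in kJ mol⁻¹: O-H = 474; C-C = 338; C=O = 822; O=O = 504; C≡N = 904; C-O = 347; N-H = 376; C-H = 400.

Reaction A:
  Bonds broken (reactants):
    C-C: 1 × 338 = 338
    C-H: 3 × 400 = 1200
    C-O: 1 × 347 = 347
    C=O: 1 × 822 = 822
    O-H: 1 × 474 = 474
    O=O: 2 × 504 = 1008
    Σ(broken) = 4189 kJ
  Bonds formed (products):
    C=O: 4 × 822 = 3288
    O-H: 4 × 474 = 1896
    Σ(formed) = 5184 kJ
  ΔH_A = 4189 − 5184 = −995 kJ
Reaction B:
  Bonds broken (reactants):
    C-H: 8 × 400 = 3200
    N-H: 6 × 376 = 2256
    O=O: 3 × 504 = 1512
    Σ(broken) = 6968 kJ
  Bonds formed (products):
    C≡N: 2 × 904 = 1808
    C-H: 2 × 400 = 800
    O-H: 12 × 474 = 5688
    Σ(formed) = 8296 kJ
  ΔH_B = 6968 − 8296 = −1328 kJ
ΔH_A − ΔH_B = +333 kJ, so reaction B has the more negative ΔH; |ΔH_A − ΔH_B| = 333 kJ.

Reaction B, by 333 kJ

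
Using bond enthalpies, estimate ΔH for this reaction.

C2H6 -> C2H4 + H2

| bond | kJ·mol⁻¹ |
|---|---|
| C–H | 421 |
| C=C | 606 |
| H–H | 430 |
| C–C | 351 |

ΔH ≈ +157 kJ

Bonds broken (reactants):
  C–C: 1 × 351 = 351
  C–H: 6 × 421 = 2526
  Σ(broken) = 2877 kJ
Bonds formed (products):
  C–H: 4 × 421 = 1684
  C=C: 1 × 606 = 606
  H–H: 1 × 430 = 430
  Σ(formed) = 2720 kJ
ΔH = Σ(broken) − Σ(formed) = 2877 − 2720 = +157 kJ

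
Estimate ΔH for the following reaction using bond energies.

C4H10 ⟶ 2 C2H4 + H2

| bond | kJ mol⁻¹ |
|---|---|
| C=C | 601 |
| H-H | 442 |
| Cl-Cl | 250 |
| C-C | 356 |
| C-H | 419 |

Bonds broken (reactants):
  C-C: 3 × 356 = 1068
  C-H: 10 × 419 = 4190
  Σ(broken) = 5258 kJ
Bonds formed (products):
  C-H: 8 × 419 = 3352
  C=C: 2 × 601 = 1202
  H-H: 1 × 442 = 442
  Σ(formed) = 4996 kJ
ΔH = Σ(broken) − Σ(formed) = 5258 − 4996 = +262 kJ

ΔH ≈ +262 kJ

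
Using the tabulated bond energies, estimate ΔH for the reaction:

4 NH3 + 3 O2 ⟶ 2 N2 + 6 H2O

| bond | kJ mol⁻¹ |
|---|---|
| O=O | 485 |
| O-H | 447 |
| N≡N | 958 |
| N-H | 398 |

ΔH ≈ −1049 kJ

Bonds broken (reactants):
  N-H: 12 × 398 = 4776
  O=O: 3 × 485 = 1455
  Σ(broken) = 6231 kJ
Bonds formed (products):
  N≡N: 2 × 958 = 1916
  O-H: 12 × 447 = 5364
  Σ(formed) = 7280 kJ
ΔH = Σ(broken) − Σ(formed) = 6231 − 7280 = −1049 kJ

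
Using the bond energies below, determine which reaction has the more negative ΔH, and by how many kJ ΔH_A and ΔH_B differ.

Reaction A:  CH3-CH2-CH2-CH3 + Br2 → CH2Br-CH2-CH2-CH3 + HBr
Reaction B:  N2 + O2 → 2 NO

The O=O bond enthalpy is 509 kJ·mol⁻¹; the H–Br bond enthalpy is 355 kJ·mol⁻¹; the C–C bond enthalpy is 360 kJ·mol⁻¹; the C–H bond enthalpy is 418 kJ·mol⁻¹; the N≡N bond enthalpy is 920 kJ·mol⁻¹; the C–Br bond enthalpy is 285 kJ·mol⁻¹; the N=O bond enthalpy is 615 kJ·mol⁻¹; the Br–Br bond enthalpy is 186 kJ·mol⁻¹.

Reaction A:
  Bonds broken (reactants):
    Br–Br: 1 × 186 = 186
    C–C: 3 × 360 = 1080
    C–H: 10 × 418 = 4180
    Σ(broken) = 5446 kJ
  Bonds formed (products):
    C–Br: 1 × 285 = 285
    C–C: 3 × 360 = 1080
    C–H: 9 × 418 = 3762
    H–Br: 1 × 355 = 355
    Σ(formed) = 5482 kJ
  ΔH_A = 5446 − 5482 = −36 kJ
Reaction B:
  Bonds broken (reactants):
    N≡N: 1 × 920 = 920
    O=O: 1 × 509 = 509
    Σ(broken) = 1429 kJ
  Bonds formed (products):
    N=O: 2 × 615 = 1230
    Σ(formed) = 1230 kJ
  ΔH_B = 1429 − 1230 = +199 kJ
ΔH_A − ΔH_B = −235 kJ, so reaction A has the more negative ΔH; |ΔH_A − ΔH_B| = 235 kJ.

Reaction A, by 235 kJ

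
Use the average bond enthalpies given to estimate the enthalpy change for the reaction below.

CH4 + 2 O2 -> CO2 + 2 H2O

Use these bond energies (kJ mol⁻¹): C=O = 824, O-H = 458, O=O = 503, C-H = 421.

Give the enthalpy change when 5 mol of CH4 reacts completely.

ΔH = −3950 kJ

Bonds broken (reactants):
  C-H: 4 × 421 = 1684
  O=O: 2 × 503 = 1006
  Σ(broken) = 2690 kJ
Bonds formed (products):
  C=O: 2 × 824 = 1648
  O-H: 4 × 458 = 1832
  Σ(formed) = 3480 kJ
ΔH = Σ(broken) − Σ(formed) = 2690 − 3480 = −790 kJ
For 5× the reaction as written: 5 × (−790) = −3950 kJ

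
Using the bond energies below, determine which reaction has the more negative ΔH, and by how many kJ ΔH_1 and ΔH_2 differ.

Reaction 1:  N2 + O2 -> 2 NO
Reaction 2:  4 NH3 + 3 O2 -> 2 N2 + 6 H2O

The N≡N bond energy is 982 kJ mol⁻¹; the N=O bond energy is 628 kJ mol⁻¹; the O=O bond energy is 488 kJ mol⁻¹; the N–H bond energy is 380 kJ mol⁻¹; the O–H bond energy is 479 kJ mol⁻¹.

Reaction 2, by 1902 kJ

Reaction 1:
  Bonds broken (reactants):
    N≡N: 1 × 982 = 982
    O=O: 1 × 488 = 488
    Σ(broken) = 1470 kJ
  Bonds formed (products):
    N=O: 2 × 628 = 1256
    Σ(formed) = 1256 kJ
  ΔH_1 = 1470 − 1256 = +214 kJ
Reaction 2:
  Bonds broken (reactants):
    N–H: 12 × 380 = 4560
    O=O: 3 × 488 = 1464
    Σ(broken) = 6024 kJ
  Bonds formed (products):
    N≡N: 2 × 982 = 1964
    O–H: 12 × 479 = 5748
    Σ(formed) = 7712 kJ
  ΔH_2 = 6024 − 7712 = −1688 kJ
ΔH_1 − ΔH_2 = +1902 kJ, so reaction 2 has the more negative ΔH; |ΔH_1 − ΔH_2| = 1902 kJ.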